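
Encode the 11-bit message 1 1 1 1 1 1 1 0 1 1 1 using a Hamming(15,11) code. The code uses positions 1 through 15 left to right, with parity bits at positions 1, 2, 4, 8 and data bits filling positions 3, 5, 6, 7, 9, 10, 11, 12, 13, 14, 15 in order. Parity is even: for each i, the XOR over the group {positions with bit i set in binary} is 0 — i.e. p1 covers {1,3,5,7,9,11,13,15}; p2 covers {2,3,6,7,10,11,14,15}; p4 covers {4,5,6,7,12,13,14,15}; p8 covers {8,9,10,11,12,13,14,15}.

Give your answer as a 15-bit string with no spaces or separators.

Place data at non-parity positions: p1 p2 1 p4 1 1 1 p8 1 1 1 0 1 1 1
p1 (pos 1,3,5,7,9,11,13,15): XOR of data positions = 1⊕1⊕1⊕1⊕1⊕1⊕1 = 1
p2 (pos 2,3,6,7,10,11,14,15): XOR of data positions = 1⊕1⊕1⊕1⊕1⊕1⊕1 = 1
p4 (pos 4,5,6,7,12,13,14,15): XOR of data positions = 1⊕1⊕1⊕0⊕1⊕1⊕1 = 0
p8 (pos 8,9,10,11,12,13,14,15): XOR of data positions = 1⊕1⊕1⊕0⊕1⊕1⊕1 = 0
Codeword: 111011101110111

111011101110111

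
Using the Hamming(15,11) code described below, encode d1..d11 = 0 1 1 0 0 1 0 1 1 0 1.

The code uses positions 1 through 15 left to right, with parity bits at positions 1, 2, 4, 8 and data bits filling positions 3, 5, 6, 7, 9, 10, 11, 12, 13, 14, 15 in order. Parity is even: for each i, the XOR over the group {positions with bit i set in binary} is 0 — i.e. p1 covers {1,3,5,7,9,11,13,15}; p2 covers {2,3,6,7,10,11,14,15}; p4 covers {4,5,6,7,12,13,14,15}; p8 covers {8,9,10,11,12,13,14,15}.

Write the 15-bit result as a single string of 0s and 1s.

110111000101101

Place data at non-parity positions: p1 p2 0 p4 1 1 0 p8 0 1 0 1 1 0 1
p1 (pos 1,3,5,7,9,11,13,15): XOR of data positions = 0⊕1⊕0⊕0⊕0⊕1⊕1 = 1
p2 (pos 2,3,6,7,10,11,14,15): XOR of data positions = 0⊕1⊕0⊕1⊕0⊕0⊕1 = 1
p4 (pos 4,5,6,7,12,13,14,15): XOR of data positions = 1⊕1⊕0⊕1⊕1⊕0⊕1 = 1
p8 (pos 8,9,10,11,12,13,14,15): XOR of data positions = 0⊕1⊕0⊕1⊕1⊕0⊕1 = 0
Codeword: 110111000101101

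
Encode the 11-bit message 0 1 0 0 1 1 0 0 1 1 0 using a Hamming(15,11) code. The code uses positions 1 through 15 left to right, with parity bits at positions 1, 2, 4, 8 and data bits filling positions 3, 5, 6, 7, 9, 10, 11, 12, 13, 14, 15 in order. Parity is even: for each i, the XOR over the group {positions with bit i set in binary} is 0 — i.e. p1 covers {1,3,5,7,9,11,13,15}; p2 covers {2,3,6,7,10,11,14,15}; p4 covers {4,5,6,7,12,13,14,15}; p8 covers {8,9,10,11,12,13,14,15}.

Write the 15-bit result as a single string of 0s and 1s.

100110001100110

Place data at non-parity positions: p1 p2 0 p4 1 0 0 p8 1 1 0 0 1 1 0
p1 (pos 1,3,5,7,9,11,13,15): XOR of data positions = 0⊕1⊕0⊕1⊕0⊕1⊕0 = 1
p2 (pos 2,3,6,7,10,11,14,15): XOR of data positions = 0⊕0⊕0⊕1⊕0⊕1⊕0 = 0
p4 (pos 4,5,6,7,12,13,14,15): XOR of data positions = 1⊕0⊕0⊕0⊕1⊕1⊕0 = 1
p8 (pos 8,9,10,11,12,13,14,15): XOR of data positions = 1⊕1⊕0⊕0⊕1⊕1⊕0 = 0
Codeword: 100110001100110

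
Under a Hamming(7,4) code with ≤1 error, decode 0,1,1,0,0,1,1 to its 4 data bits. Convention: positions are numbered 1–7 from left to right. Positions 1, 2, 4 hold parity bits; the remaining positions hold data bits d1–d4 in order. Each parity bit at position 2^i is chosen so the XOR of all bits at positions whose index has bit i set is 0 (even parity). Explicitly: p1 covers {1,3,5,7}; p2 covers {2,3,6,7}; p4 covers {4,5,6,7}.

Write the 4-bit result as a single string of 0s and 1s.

s1 (pos 1,3,5,7): 0⊕1⊕0⊕1 = 0
s2 (pos 2,3,6,7): 1⊕1⊕1⊕1 = 0
s4 (pos 4,5,6,7): 0⊕0⊕1⊕1 = 0
Syndrome s4…s1 = 000 → no error.
Read data bits from positions 3,5,6,7: 1011

1011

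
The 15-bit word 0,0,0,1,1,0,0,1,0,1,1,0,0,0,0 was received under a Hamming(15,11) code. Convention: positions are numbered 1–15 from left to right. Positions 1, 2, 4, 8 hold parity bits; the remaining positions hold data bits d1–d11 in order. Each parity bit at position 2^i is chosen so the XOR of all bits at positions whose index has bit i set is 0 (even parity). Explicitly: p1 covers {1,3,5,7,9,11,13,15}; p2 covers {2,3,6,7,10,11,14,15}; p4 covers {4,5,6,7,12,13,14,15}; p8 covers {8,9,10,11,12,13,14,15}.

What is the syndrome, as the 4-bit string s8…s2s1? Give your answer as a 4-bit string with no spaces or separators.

s1 (pos 1,3,5,7,9,11,13,15): 0⊕0⊕1⊕0⊕0⊕1⊕0⊕0 = 0
s2 (pos 2,3,6,7,10,11,14,15): 0⊕0⊕0⊕0⊕1⊕1⊕0⊕0 = 0
s4 (pos 4,5,6,7,12,13,14,15): 1⊕1⊕0⊕0⊕0⊕0⊕0⊕0 = 0
s8 (pos 8,9,10,11,12,13,14,15): 1⊕0⊕1⊕1⊕0⊕0⊕0⊕0 = 1
Syndrome s8…s1 = 1000 → error at position 8.

1000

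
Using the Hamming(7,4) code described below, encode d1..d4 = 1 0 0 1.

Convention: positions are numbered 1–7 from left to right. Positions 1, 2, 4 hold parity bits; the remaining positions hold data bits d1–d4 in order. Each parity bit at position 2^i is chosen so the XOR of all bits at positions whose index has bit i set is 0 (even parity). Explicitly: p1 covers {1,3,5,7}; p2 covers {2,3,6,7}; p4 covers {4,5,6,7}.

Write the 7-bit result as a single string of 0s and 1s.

0011001

Place data at non-parity positions: p1 p2 1 p4 0 0 1
p1 (pos 1,3,5,7): XOR of data positions = 1⊕0⊕1 = 0
p2 (pos 2,3,6,7): XOR of data positions = 1⊕0⊕1 = 0
p4 (pos 4,5,6,7): XOR of data positions = 0⊕0⊕1 = 1
Codeword: 0011001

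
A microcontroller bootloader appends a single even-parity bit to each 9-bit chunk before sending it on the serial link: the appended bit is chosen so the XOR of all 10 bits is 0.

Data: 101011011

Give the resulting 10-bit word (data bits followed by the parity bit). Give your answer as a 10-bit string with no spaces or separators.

XOR of the 9 data bits: 1⊕0⊕1⊕0⊕1⊕1⊕0⊕1⊕1 = 0
Parity bit = 0 (so all 10 bits XOR to 0).

1010110110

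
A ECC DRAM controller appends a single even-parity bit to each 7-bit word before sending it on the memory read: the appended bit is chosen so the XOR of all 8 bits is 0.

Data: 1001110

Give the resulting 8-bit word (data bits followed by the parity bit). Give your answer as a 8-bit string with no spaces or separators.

10011100

XOR of the 7 data bits: 1⊕0⊕0⊕1⊕1⊕1⊕0 = 0
Parity bit = 0 (so all 8 bits XOR to 0).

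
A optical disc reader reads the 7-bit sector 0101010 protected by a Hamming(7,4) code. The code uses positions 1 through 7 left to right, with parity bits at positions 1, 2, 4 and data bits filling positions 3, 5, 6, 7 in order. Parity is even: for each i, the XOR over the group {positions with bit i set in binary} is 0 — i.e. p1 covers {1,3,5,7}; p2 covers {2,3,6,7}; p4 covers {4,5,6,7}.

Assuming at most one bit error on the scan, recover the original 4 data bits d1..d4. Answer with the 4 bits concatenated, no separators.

0010

s1 (pos 1,3,5,7): 0⊕0⊕0⊕0 = 0
s2 (pos 2,3,6,7): 1⊕0⊕1⊕0 = 0
s4 (pos 4,5,6,7): 1⊕0⊕1⊕0 = 0
Syndrome s4…s1 = 000 → no error.
Read data bits from positions 3,5,6,7: 0010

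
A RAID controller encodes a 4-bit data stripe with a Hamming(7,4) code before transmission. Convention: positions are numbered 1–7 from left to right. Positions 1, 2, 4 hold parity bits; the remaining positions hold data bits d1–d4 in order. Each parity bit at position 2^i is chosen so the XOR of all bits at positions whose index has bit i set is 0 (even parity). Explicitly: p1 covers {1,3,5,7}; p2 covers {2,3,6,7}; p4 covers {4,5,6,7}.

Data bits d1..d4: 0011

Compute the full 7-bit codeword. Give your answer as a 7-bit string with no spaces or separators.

Place data at non-parity positions: p1 p2 0 p4 0 1 1
p1 (pos 1,3,5,7): XOR of data positions = 0⊕0⊕1 = 1
p2 (pos 2,3,6,7): XOR of data positions = 0⊕1⊕1 = 0
p4 (pos 4,5,6,7): XOR of data positions = 0⊕1⊕1 = 0
Codeword: 1000011

1000011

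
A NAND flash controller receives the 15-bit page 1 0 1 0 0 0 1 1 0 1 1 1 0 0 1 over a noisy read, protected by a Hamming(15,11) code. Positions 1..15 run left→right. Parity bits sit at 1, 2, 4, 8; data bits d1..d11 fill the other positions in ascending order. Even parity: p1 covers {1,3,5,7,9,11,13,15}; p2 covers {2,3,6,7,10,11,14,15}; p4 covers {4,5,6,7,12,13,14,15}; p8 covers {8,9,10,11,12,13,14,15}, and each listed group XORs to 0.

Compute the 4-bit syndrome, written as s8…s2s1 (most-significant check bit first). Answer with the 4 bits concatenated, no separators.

1111

s1 (pos 1,3,5,7,9,11,13,15): 1⊕1⊕0⊕1⊕0⊕1⊕0⊕1 = 1
s2 (pos 2,3,6,7,10,11,14,15): 0⊕1⊕0⊕1⊕1⊕1⊕0⊕1 = 1
s4 (pos 4,5,6,7,12,13,14,15): 0⊕0⊕0⊕1⊕1⊕0⊕0⊕1 = 1
s8 (pos 8,9,10,11,12,13,14,15): 1⊕0⊕1⊕1⊕1⊕0⊕0⊕1 = 1
Syndrome s8…s1 = 1111 → error at position 15.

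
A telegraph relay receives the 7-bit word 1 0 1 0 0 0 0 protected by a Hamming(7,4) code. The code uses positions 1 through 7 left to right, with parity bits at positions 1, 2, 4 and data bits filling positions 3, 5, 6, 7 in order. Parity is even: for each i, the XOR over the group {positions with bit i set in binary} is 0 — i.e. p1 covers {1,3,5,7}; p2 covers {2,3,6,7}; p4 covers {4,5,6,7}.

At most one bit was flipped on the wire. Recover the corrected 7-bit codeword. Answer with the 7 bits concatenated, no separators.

s1 (pos 1,3,5,7): 1⊕1⊕0⊕0 = 0
s2 (pos 2,3,6,7): 0⊕1⊕0⊕0 = 1
s4 (pos 4,5,6,7): 0⊕0⊕0⊕0 = 0
Syndrome s4…s1 = 010 → error at position 2.
Flip position 2: 1010000 → 1110000

1110000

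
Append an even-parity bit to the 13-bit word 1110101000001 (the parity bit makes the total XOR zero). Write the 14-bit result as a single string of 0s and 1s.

11101010000010

XOR of the 13 data bits: 1⊕1⊕1⊕0⊕1⊕0⊕1⊕0⊕0⊕0⊕0⊕0⊕1 = 0
Parity bit = 0 (so all 14 bits XOR to 0).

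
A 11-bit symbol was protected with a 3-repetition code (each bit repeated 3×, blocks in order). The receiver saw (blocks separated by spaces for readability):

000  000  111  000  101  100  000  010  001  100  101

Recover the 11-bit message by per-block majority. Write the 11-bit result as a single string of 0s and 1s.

00101000001

Block 1 (000): 0 ones → 0
Block 2 (000): 0 ones → 0
Block 3 (111): 3 ones → 1
Block 4 (000): 0 ones → 0
Block 5 (101): 2 ones → 1
Block 6 (100): 1 one → 0
Block 7 (000): 0 ones → 0
Block 8 (010): 1 one → 0
Block 9 (001): 1 one → 0
Block 10 (100): 1 one → 0
Block 11 (101): 2 ones → 1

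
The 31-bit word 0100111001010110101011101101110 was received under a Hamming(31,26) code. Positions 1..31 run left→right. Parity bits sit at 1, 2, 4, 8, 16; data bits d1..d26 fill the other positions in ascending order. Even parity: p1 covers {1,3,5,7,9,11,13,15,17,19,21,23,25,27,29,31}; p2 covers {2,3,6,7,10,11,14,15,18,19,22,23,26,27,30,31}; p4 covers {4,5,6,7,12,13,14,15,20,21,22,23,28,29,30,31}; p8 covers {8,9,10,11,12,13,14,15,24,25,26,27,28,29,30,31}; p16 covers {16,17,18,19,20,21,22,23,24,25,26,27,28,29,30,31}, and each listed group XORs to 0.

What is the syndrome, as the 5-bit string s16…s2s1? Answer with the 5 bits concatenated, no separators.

s1 (pos 1,3,5,7,9,11,13,15,17,19,21,23,25,27,29,31): 0⊕0⊕1⊕1⊕0⊕0⊕0⊕1⊕1⊕1⊕1⊕1⊕1⊕0⊕1⊕0 = 1
s2 (pos 2,3,6,7,10,11,14,15,18,19,22,23,26,27,30,31): 1⊕0⊕1⊕1⊕1⊕0⊕1⊕1⊕0⊕1⊕1⊕1⊕1⊕0⊕1⊕0 = 1
s4 (pos 4,5,6,7,12,13,14,15,20,21,22,23,28,29,30,31): 0⊕1⊕1⊕1⊕1⊕0⊕1⊕1⊕0⊕1⊕1⊕1⊕1⊕1⊕1⊕0 = 0
s8 (pos 8,9,10,11,12,13,14,15,24,25,26,27,28,29,30,31): 0⊕0⊕1⊕0⊕1⊕0⊕1⊕1⊕0⊕1⊕1⊕0⊕1⊕1⊕1⊕0 = 1
s16 (pos 16,17,18,19,20,21,22,23,24,25,26,27,28,29,30,31): 0⊕1⊕0⊕1⊕0⊕1⊕1⊕1⊕0⊕1⊕1⊕0⊕1⊕1⊕1⊕0 = 0
Syndrome s16…s1 = 01011 → error at position 11.

01011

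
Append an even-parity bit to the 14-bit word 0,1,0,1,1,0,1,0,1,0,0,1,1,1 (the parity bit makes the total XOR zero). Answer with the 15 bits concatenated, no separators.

XOR of the 14 data bits: 0⊕1⊕0⊕1⊕1⊕0⊕1⊕0⊕1⊕0⊕0⊕1⊕1⊕1 = 0
Parity bit = 0 (so all 15 bits XOR to 0).

010110101001110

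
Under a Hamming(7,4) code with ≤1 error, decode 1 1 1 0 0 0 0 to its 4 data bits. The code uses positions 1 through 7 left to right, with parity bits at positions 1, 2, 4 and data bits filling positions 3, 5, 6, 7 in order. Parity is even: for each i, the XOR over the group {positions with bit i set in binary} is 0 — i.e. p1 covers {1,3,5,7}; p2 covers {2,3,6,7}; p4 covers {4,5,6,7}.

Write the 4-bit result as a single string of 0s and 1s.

s1 (pos 1,3,5,7): 1⊕1⊕0⊕0 = 0
s2 (pos 2,3,6,7): 1⊕1⊕0⊕0 = 0
s4 (pos 4,5,6,7): 0⊕0⊕0⊕0 = 0
Syndrome s4…s1 = 000 → no error.
Read data bits from positions 3,5,6,7: 1000

1000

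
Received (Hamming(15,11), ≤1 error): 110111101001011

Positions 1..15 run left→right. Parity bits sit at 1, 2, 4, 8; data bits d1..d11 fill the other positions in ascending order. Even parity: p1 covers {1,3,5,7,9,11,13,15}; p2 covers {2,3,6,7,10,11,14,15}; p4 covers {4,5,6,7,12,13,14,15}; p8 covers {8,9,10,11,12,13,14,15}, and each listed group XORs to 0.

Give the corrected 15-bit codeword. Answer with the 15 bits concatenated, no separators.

110111001001011

s1 (pos 1,3,5,7,9,11,13,15): 1⊕0⊕1⊕1⊕1⊕0⊕0⊕1 = 1
s2 (pos 2,3,6,7,10,11,14,15): 1⊕0⊕1⊕1⊕0⊕0⊕1⊕1 = 1
s4 (pos 4,5,6,7,12,13,14,15): 1⊕1⊕1⊕1⊕1⊕0⊕1⊕1 = 1
s8 (pos 8,9,10,11,12,13,14,15): 0⊕1⊕0⊕0⊕1⊕0⊕1⊕1 = 0
Syndrome s8…s1 = 0111 → error at position 7.
Flip position 7: 110111101001011 → 110111001001011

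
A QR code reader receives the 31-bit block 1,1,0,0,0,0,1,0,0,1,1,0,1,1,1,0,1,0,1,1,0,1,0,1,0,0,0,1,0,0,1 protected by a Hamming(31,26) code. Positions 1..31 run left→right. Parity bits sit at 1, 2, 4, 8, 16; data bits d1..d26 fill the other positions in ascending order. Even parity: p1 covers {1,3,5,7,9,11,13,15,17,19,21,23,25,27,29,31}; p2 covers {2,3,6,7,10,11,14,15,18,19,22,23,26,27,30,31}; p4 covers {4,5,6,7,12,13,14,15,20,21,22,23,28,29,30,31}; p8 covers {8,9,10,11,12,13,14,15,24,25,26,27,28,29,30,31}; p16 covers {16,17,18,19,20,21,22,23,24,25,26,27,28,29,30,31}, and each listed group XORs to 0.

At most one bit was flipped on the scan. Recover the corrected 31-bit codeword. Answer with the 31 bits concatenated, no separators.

1100001001101110111101010001001

s1 (pos 1,3,5,7,9,11,13,15,17,19,21,23,25,27,29,31): 1⊕0⊕0⊕1⊕0⊕1⊕1⊕1⊕1⊕1⊕0⊕0⊕0⊕0⊕0⊕1 = 0
s2 (pos 2,3,6,7,10,11,14,15,18,19,22,23,26,27,30,31): 1⊕0⊕0⊕1⊕1⊕1⊕1⊕1⊕0⊕1⊕1⊕0⊕0⊕0⊕0⊕1 = 1
s4 (pos 4,5,6,7,12,13,14,15,20,21,22,23,28,29,30,31): 0⊕0⊕0⊕1⊕0⊕1⊕1⊕1⊕1⊕0⊕1⊕0⊕1⊕0⊕0⊕1 = 0
s8 (pos 8,9,10,11,12,13,14,15,24,25,26,27,28,29,30,31): 0⊕0⊕1⊕1⊕0⊕1⊕1⊕1⊕1⊕0⊕0⊕0⊕1⊕0⊕0⊕1 = 0
s16 (pos 16,17,18,19,20,21,22,23,24,25,26,27,28,29,30,31): 0⊕1⊕0⊕1⊕1⊕0⊕1⊕0⊕1⊕0⊕0⊕0⊕1⊕0⊕0⊕1 = 1
Syndrome s16…s1 = 10010 → error at position 18.
Flip position 18: 1100001001101110101101010001001 → 1100001001101110111101010001001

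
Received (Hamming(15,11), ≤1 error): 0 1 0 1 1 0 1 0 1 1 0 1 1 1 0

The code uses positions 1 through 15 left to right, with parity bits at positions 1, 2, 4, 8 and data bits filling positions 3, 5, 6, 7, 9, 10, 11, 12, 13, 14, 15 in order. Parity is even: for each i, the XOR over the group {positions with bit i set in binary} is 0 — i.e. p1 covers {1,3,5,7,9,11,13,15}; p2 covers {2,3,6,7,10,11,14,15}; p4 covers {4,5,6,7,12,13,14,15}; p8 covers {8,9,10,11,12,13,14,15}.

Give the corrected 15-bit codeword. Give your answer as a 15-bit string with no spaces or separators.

010110111101110

s1 (pos 1,3,5,7,9,11,13,15): 0⊕0⊕1⊕1⊕1⊕0⊕1⊕0 = 0
s2 (pos 2,3,6,7,10,11,14,15): 1⊕0⊕0⊕1⊕1⊕0⊕1⊕0 = 0
s4 (pos 4,5,6,7,12,13,14,15): 1⊕1⊕0⊕1⊕1⊕1⊕1⊕0 = 0
s8 (pos 8,9,10,11,12,13,14,15): 0⊕1⊕1⊕0⊕1⊕1⊕1⊕0 = 1
Syndrome s8…s1 = 1000 → error at position 8.
Flip position 8: 010110101101110 → 010110111101110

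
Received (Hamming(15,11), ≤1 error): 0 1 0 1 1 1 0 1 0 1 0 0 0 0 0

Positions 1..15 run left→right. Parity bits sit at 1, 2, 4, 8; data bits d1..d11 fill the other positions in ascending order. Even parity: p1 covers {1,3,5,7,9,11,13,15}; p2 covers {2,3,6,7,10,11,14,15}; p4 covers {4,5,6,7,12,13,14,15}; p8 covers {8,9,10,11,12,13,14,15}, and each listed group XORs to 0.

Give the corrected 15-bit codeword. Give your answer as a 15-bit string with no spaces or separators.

010111110100000

s1 (pos 1,3,5,7,9,11,13,15): 0⊕0⊕1⊕0⊕0⊕0⊕0⊕0 = 1
s2 (pos 2,3,6,7,10,11,14,15): 1⊕0⊕1⊕0⊕1⊕0⊕0⊕0 = 1
s4 (pos 4,5,6,7,12,13,14,15): 1⊕1⊕1⊕0⊕0⊕0⊕0⊕0 = 1
s8 (pos 8,9,10,11,12,13,14,15): 1⊕0⊕1⊕0⊕0⊕0⊕0⊕0 = 0
Syndrome s8…s1 = 0111 → error at position 7.
Flip position 7: 010111010100000 → 010111110100000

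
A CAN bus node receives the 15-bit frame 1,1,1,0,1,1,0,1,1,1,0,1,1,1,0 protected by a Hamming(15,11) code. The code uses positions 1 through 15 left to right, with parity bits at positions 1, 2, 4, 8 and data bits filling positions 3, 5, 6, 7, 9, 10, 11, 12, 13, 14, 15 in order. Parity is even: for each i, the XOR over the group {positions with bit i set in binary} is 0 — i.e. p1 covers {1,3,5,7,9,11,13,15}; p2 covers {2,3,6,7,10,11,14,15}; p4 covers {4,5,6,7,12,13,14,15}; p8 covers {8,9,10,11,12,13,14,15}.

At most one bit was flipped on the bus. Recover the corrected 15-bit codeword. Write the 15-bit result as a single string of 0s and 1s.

s1 (pos 1,3,5,7,9,11,13,15): 1⊕1⊕1⊕0⊕1⊕0⊕1⊕0 = 1
s2 (pos 2,3,6,7,10,11,14,15): 1⊕1⊕1⊕0⊕1⊕0⊕1⊕0 = 1
s4 (pos 4,5,6,7,12,13,14,15): 0⊕1⊕1⊕0⊕1⊕1⊕1⊕0 = 1
s8 (pos 8,9,10,11,12,13,14,15): 1⊕1⊕1⊕0⊕1⊕1⊕1⊕0 = 0
Syndrome s8…s1 = 0111 → error at position 7.
Flip position 7: 111011011101110 → 111011111101110

111011111101110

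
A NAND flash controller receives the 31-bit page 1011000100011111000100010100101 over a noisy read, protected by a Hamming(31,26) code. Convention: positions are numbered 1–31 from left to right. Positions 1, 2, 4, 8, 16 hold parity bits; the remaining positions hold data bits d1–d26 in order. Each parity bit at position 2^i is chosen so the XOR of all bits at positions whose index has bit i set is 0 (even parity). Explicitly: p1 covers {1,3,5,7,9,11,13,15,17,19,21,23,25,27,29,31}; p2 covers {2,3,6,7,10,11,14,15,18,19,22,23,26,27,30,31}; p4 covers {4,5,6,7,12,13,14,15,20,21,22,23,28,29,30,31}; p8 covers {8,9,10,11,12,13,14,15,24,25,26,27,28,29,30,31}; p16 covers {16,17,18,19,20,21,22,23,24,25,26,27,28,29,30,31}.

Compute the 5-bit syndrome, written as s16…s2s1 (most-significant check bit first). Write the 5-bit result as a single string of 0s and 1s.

s1 (pos 1,3,5,7,9,11,13,15,17,19,21,23,25,27,29,31): 1⊕1⊕0⊕0⊕0⊕0⊕1⊕1⊕0⊕0⊕0⊕0⊕0⊕0⊕1⊕1 = 0
s2 (pos 2,3,6,7,10,11,14,15,18,19,22,23,26,27,30,31): 0⊕1⊕0⊕0⊕0⊕0⊕1⊕1⊕0⊕0⊕0⊕0⊕1⊕0⊕0⊕1 = 1
s4 (pos 4,5,6,7,12,13,14,15,20,21,22,23,28,29,30,31): 1⊕0⊕0⊕0⊕1⊕1⊕1⊕1⊕1⊕0⊕0⊕0⊕0⊕1⊕0⊕1 = 0
s8 (pos 8,9,10,11,12,13,14,15,24,25,26,27,28,29,30,31): 1⊕0⊕0⊕0⊕1⊕1⊕1⊕1⊕1⊕0⊕1⊕0⊕0⊕1⊕0⊕1 = 1
s16 (pos 16,17,18,19,20,21,22,23,24,25,26,27,28,29,30,31): 1⊕0⊕0⊕0⊕1⊕0⊕0⊕0⊕1⊕0⊕1⊕0⊕0⊕1⊕0⊕1 = 0
Syndrome s16…s1 = 01010 → error at position 10.

01010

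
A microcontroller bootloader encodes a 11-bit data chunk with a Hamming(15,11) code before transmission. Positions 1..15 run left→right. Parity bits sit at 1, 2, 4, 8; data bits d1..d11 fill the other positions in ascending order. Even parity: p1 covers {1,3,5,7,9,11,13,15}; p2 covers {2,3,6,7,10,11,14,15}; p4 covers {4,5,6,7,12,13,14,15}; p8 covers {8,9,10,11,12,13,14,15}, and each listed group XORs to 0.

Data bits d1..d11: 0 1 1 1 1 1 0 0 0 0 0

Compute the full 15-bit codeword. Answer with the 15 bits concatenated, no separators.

110111101100000

Place data at non-parity positions: p1 p2 0 p4 1 1 1 p8 1 1 0 0 0 0 0
p1 (pos 1,3,5,7,9,11,13,15): XOR of data positions = 0⊕1⊕1⊕1⊕0⊕0⊕0 = 1
p2 (pos 2,3,6,7,10,11,14,15): XOR of data positions = 0⊕1⊕1⊕1⊕0⊕0⊕0 = 1
p4 (pos 4,5,6,7,12,13,14,15): XOR of data positions = 1⊕1⊕1⊕0⊕0⊕0⊕0 = 1
p8 (pos 8,9,10,11,12,13,14,15): XOR of data positions = 1⊕1⊕0⊕0⊕0⊕0⊕0 = 0
Codeword: 110111101100000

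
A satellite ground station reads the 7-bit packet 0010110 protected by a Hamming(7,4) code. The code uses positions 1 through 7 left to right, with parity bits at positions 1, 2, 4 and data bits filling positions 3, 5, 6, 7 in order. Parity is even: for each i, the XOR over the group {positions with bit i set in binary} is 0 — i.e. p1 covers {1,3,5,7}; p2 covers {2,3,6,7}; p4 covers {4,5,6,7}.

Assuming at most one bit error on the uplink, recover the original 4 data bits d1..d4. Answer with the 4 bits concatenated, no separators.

s1 (pos 1,3,5,7): 0⊕1⊕1⊕0 = 0
s2 (pos 2,3,6,7): 0⊕1⊕1⊕0 = 0
s4 (pos 4,5,6,7): 0⊕1⊕1⊕0 = 0
Syndrome s4…s1 = 000 → no error.
Read data bits from positions 3,5,6,7: 1110

1110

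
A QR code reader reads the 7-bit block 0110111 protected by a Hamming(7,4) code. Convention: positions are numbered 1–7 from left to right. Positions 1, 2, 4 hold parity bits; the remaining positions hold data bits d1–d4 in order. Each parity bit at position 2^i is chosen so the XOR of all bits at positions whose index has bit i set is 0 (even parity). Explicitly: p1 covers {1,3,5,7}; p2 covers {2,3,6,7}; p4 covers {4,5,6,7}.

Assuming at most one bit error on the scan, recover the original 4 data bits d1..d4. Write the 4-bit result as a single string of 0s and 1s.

1011

s1 (pos 1,3,5,7): 0⊕1⊕1⊕1 = 1
s2 (pos 2,3,6,7): 1⊕1⊕1⊕1 = 0
s4 (pos 4,5,6,7): 0⊕1⊕1⊕1 = 1
Syndrome s4…s1 = 101 → error at position 5.
Flip position 5: 0110111 → 0110011
Read data bits from positions 3,5,6,7: 1011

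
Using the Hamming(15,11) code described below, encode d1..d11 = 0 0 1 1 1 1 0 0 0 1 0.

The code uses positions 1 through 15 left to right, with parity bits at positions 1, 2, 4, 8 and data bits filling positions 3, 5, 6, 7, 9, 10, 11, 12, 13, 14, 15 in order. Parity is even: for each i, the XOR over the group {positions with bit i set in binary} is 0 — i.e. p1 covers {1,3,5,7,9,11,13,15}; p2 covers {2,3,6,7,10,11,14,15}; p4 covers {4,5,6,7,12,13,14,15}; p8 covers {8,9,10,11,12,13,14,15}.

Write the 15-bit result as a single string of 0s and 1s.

Place data at non-parity positions: p1 p2 0 p4 0 1 1 p8 1 1 0 0 0 1 0
p1 (pos 1,3,5,7,9,11,13,15): XOR of data positions = 0⊕0⊕1⊕1⊕0⊕0⊕0 = 0
p2 (pos 2,3,6,7,10,11,14,15): XOR of data positions = 0⊕1⊕1⊕1⊕0⊕1⊕0 = 0
p4 (pos 4,5,6,7,12,13,14,15): XOR of data positions = 0⊕1⊕1⊕0⊕0⊕1⊕0 = 1
p8 (pos 8,9,10,11,12,13,14,15): XOR of data positions = 1⊕1⊕0⊕0⊕0⊕1⊕0 = 1
Codeword: 000101111100010

000101111100010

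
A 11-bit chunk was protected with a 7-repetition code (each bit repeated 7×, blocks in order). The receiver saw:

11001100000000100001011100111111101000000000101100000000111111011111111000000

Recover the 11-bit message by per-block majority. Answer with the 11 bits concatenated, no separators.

Block 1 (1100110): 4 ones → 1
Block 2 (0000000): 0 ones → 0
Block 3 (1000010): 2 ones → 0
Block 4 (1110011): 5 ones → 1
Block 5 (1111101): 6 ones → 1
Block 6 (0000000): 0 ones → 0
Block 7 (0010110): 3 ones → 0
Block 8 (0000000): 0 ones → 0
Block 9 (1111110): 6 ones → 1
Block 10 (1111111): 7 ones → 1
Block 11 (1000000): 1 one → 0

10011000110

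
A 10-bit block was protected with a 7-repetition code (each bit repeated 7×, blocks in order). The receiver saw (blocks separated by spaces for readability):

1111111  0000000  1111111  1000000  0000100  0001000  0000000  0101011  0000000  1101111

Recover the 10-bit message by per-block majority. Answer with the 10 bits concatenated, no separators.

Block 1 (1111111): 7 ones → 1
Block 2 (0000000): 0 ones → 0
Block 3 (1111111): 7 ones → 1
Block 4 (1000000): 1 one → 0
Block 5 (0000100): 1 one → 0
Block 6 (0001000): 1 one → 0
Block 7 (0000000): 0 ones → 0
Block 8 (0101011): 4 ones → 1
Block 9 (0000000): 0 ones → 0
Block 10 (1101111): 6 ones → 1

1010000101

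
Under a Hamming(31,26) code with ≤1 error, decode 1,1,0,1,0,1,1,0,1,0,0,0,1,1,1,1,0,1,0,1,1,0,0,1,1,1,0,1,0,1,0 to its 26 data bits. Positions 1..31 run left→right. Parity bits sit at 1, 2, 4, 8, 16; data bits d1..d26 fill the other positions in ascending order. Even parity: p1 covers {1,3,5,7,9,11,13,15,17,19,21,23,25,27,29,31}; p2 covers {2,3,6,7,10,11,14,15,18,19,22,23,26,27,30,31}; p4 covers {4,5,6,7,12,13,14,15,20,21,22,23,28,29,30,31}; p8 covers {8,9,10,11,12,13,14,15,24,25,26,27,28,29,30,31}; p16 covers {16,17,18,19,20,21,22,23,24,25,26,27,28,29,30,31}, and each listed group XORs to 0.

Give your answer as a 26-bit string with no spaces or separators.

s1 (pos 1,3,5,7,9,11,13,15,17,19,21,23,25,27,29,31): 1⊕0⊕0⊕1⊕1⊕0⊕1⊕1⊕0⊕0⊕1⊕0⊕1⊕0⊕0⊕0 = 1
s2 (pos 2,3,6,7,10,11,14,15,18,19,22,23,26,27,30,31): 1⊕0⊕1⊕1⊕0⊕0⊕1⊕1⊕1⊕0⊕0⊕0⊕1⊕0⊕1⊕0 = 0
s4 (pos 4,5,6,7,12,13,14,15,20,21,22,23,28,29,30,31): 1⊕0⊕1⊕1⊕0⊕1⊕1⊕1⊕1⊕1⊕0⊕0⊕1⊕0⊕1⊕0 = 0
s8 (pos 8,9,10,11,12,13,14,15,24,25,26,27,28,29,30,31): 0⊕1⊕0⊕0⊕0⊕1⊕1⊕1⊕1⊕1⊕1⊕0⊕1⊕0⊕1⊕0 = 1
s16 (pos 16,17,18,19,20,21,22,23,24,25,26,27,28,29,30,31): 1⊕0⊕1⊕0⊕1⊕1⊕0⊕0⊕1⊕1⊕1⊕0⊕1⊕0⊕1⊕0 = 1
Syndrome s16…s1 = 11001 → error at position 25.
Flip position 25: 1101011010001111010110011101010 → 1101011010001111010110010101010
Read data bits from positions 3,5,6,7,9,10,11,12,13,14,15,17,18,19,20,21,22,23,24,25,26,27,28,29,30,31: 00111000111010110010101010

00111000111010110010101010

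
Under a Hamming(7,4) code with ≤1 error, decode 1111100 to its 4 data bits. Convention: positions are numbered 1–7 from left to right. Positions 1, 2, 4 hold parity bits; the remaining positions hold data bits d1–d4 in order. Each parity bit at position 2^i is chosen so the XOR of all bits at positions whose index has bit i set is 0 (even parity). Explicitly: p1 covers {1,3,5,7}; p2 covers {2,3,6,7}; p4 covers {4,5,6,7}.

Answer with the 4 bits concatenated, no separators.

1100

s1 (pos 1,3,5,7): 1⊕1⊕1⊕0 = 1
s2 (pos 2,3,6,7): 1⊕1⊕0⊕0 = 0
s4 (pos 4,5,6,7): 1⊕1⊕0⊕0 = 0
Syndrome s4…s1 = 001 → error at position 1.
Flip position 1: 1111100 → 0111100
Read data bits from positions 3,5,6,7: 1100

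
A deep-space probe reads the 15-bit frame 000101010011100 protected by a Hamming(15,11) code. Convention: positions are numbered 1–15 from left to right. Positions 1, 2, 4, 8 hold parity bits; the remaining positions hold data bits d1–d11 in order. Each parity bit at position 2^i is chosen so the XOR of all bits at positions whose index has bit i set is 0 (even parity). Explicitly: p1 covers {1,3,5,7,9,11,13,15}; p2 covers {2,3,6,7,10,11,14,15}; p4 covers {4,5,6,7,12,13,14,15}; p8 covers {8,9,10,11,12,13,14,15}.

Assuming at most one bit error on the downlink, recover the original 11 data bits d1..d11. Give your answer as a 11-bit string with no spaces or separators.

s1 (pos 1,3,5,7,9,11,13,15): 0⊕0⊕0⊕0⊕0⊕1⊕1⊕0 = 0
s2 (pos 2,3,6,7,10,11,14,15): 0⊕0⊕1⊕0⊕0⊕1⊕0⊕0 = 0
s4 (pos 4,5,6,7,12,13,14,15): 1⊕0⊕1⊕0⊕1⊕1⊕0⊕0 = 0
s8 (pos 8,9,10,11,12,13,14,15): 1⊕0⊕0⊕1⊕1⊕1⊕0⊕0 = 0
Syndrome s8…s1 = 0000 → no error.
Read data bits from positions 3,5,6,7,9,10,11,12,13,14,15: 00100011100

00100011100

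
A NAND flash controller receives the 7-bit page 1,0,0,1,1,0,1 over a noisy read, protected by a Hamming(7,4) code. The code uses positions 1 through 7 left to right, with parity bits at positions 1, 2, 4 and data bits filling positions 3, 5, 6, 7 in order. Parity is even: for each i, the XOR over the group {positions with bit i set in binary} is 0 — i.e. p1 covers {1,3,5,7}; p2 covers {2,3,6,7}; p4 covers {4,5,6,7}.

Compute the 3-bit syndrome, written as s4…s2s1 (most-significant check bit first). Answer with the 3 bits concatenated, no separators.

s1 (pos 1,3,5,7): 1⊕0⊕1⊕1 = 1
s2 (pos 2,3,6,7): 0⊕0⊕0⊕1 = 1
s4 (pos 4,5,6,7): 1⊕1⊕0⊕1 = 1
Syndrome s4…s1 = 111 → error at position 7.

111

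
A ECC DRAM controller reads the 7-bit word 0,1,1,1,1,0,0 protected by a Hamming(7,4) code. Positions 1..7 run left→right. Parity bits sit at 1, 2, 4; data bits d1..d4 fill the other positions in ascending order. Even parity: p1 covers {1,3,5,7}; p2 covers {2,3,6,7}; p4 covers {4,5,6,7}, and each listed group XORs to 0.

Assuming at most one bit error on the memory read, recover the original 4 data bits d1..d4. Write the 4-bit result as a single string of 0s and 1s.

s1 (pos 1,3,5,7): 0⊕1⊕1⊕0 = 0
s2 (pos 2,3,6,7): 1⊕1⊕0⊕0 = 0
s4 (pos 4,5,6,7): 1⊕1⊕0⊕0 = 0
Syndrome s4…s1 = 000 → no error.
Read data bits from positions 3,5,6,7: 1100

1100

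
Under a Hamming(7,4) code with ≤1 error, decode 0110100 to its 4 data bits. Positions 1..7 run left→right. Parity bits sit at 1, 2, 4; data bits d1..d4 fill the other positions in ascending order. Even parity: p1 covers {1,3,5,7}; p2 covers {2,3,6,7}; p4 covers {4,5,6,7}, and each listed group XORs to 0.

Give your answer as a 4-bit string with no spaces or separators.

s1 (pos 1,3,5,7): 0⊕1⊕1⊕0 = 0
s2 (pos 2,3,6,7): 1⊕1⊕0⊕0 = 0
s4 (pos 4,5,6,7): 0⊕1⊕0⊕0 = 1
Syndrome s4…s1 = 100 → error at position 4.
Flip position 4: 0110100 → 0111100
Read data bits from positions 3,5,6,7: 1100

1100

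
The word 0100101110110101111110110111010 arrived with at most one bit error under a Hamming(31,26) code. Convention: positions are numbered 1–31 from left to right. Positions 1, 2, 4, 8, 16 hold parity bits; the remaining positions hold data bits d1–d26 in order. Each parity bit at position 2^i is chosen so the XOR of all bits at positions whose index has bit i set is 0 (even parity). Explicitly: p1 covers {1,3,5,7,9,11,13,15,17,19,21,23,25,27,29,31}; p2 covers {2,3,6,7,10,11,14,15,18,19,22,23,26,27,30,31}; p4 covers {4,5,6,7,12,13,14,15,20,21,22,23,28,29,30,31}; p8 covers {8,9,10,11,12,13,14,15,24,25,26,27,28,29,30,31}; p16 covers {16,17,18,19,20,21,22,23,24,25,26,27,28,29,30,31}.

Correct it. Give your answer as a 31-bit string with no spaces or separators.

s1 (pos 1,3,5,7,9,11,13,15,17,19,21,23,25,27,29,31): 0⊕0⊕1⊕1⊕1⊕1⊕0⊕0⊕1⊕1⊕1⊕1⊕0⊕1⊕0⊕0 = 1
s2 (pos 2,3,6,7,10,11,14,15,18,19,22,23,26,27,30,31): 1⊕0⊕0⊕1⊕0⊕1⊕1⊕0⊕1⊕1⊕0⊕1⊕1⊕1⊕1⊕0 = 0
s4 (pos 4,5,6,7,12,13,14,15,20,21,22,23,28,29,30,31): 0⊕1⊕0⊕1⊕1⊕0⊕1⊕0⊕1⊕1⊕0⊕1⊕1⊕0⊕1⊕0 = 1
s8 (pos 8,9,10,11,12,13,14,15,24,25,26,27,28,29,30,31): 1⊕1⊕0⊕1⊕1⊕0⊕1⊕0⊕1⊕0⊕1⊕1⊕1⊕0⊕1⊕0 = 0
s16 (pos 16,17,18,19,20,21,22,23,24,25,26,27,28,29,30,31): 1⊕1⊕1⊕1⊕1⊕1⊕0⊕1⊕1⊕0⊕1⊕1⊕1⊕0⊕1⊕0 = 0
Syndrome s16…s1 = 00101 → error at position 5.
Flip position 5: 0100101110110101111110110111010 → 0100001110110101111110110111010

0100001110110101111110110111010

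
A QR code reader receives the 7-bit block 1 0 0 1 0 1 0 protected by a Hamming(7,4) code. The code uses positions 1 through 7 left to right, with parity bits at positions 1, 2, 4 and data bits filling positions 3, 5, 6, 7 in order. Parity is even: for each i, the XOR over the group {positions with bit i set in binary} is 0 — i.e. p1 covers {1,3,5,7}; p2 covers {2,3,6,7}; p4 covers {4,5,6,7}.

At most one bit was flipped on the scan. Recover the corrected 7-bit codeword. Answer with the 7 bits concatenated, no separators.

1011010

s1 (pos 1,3,5,7): 1⊕0⊕0⊕0 = 1
s2 (pos 2,3,6,7): 0⊕0⊕1⊕0 = 1
s4 (pos 4,5,6,7): 1⊕0⊕1⊕0 = 0
Syndrome s4…s1 = 011 → error at position 3.
Flip position 3: 1001010 → 1011010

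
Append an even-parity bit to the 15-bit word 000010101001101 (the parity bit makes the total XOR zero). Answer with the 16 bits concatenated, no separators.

0000101010011010

XOR of the 15 data bits: 0⊕0⊕0⊕0⊕1⊕0⊕1⊕0⊕1⊕0⊕0⊕1⊕1⊕0⊕1 = 0
Parity bit = 0 (so all 16 bits XOR to 0).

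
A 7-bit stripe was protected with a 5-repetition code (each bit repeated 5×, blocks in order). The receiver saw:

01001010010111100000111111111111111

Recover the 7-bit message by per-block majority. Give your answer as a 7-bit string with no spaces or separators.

0010111

Block 1 (01001): 2 ones → 0
Block 2 (01001): 2 ones → 0
Block 3 (01111): 4 ones → 1
Block 4 (00000): 0 ones → 0
Block 5 (11111): 5 ones → 1
Block 6 (11111): 5 ones → 1
Block 7 (11111): 5 ones → 1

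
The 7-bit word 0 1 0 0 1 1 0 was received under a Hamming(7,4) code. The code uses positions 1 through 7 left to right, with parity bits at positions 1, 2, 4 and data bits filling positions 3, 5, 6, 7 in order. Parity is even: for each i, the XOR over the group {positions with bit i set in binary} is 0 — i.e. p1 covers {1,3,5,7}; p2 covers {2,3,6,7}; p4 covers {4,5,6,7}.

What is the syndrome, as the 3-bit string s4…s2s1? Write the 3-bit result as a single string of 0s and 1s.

001

s1 (pos 1,3,5,7): 0⊕0⊕1⊕0 = 1
s2 (pos 2,3,6,7): 1⊕0⊕1⊕0 = 0
s4 (pos 4,5,6,7): 0⊕1⊕1⊕0 = 0
Syndrome s4…s1 = 001 → error at position 1.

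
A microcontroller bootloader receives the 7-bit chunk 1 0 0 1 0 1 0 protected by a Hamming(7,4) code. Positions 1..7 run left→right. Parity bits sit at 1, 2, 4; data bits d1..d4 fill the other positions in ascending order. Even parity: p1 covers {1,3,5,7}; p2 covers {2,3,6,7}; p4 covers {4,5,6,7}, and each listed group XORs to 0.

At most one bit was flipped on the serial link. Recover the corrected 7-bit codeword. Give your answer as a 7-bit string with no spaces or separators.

s1 (pos 1,3,5,7): 1⊕0⊕0⊕0 = 1
s2 (pos 2,3,6,7): 0⊕0⊕1⊕0 = 1
s4 (pos 4,5,6,7): 1⊕0⊕1⊕0 = 0
Syndrome s4…s1 = 011 → error at position 3.
Flip position 3: 1001010 → 1011010

1011010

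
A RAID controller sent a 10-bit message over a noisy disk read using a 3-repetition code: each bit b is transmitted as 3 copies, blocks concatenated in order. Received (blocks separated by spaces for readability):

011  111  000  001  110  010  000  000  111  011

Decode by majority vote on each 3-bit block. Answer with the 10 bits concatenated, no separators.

Block 1 (011): 2 ones → 1
Block 2 (111): 3 ones → 1
Block 3 (000): 0 ones → 0
Block 4 (001): 1 one → 0
Block 5 (110): 2 ones → 1
Block 6 (010): 1 one → 0
Block 7 (000): 0 ones → 0
Block 8 (000): 0 ones → 0
Block 9 (111): 3 ones → 1
Block 10 (011): 2 ones → 1

1100100011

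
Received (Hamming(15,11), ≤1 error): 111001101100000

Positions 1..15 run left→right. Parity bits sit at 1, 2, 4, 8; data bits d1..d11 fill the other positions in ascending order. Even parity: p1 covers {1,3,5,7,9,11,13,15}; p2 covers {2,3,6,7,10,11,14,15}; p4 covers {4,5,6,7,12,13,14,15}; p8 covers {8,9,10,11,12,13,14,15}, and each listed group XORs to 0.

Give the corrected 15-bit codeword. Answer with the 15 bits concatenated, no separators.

s1 (pos 1,3,5,7,9,11,13,15): 1⊕1⊕0⊕1⊕1⊕0⊕0⊕0 = 0
s2 (pos 2,3,6,7,10,11,14,15): 1⊕1⊕1⊕1⊕1⊕0⊕0⊕0 = 1
s4 (pos 4,5,6,7,12,13,14,15): 0⊕0⊕1⊕1⊕0⊕0⊕0⊕0 = 0
s8 (pos 8,9,10,11,12,13,14,15): 0⊕1⊕1⊕0⊕0⊕0⊕0⊕0 = 0
Syndrome s8…s1 = 0010 → error at position 2.
Flip position 2: 111001101100000 → 101001101100000

101001101100000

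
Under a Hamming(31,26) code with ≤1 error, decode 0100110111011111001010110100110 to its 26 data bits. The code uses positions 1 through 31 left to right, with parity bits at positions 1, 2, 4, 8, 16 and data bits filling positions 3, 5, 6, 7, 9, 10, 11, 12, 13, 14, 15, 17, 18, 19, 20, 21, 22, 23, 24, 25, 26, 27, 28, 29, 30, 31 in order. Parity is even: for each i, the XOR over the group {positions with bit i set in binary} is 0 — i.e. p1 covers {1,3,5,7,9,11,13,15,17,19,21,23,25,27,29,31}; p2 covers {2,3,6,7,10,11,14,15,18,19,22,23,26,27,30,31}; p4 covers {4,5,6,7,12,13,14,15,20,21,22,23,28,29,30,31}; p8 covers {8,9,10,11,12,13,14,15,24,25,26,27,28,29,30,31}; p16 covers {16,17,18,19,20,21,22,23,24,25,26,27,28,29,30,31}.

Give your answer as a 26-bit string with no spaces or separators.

s1 (pos 1,3,5,7,9,11,13,15,17,19,21,23,25,27,29,31): 0⊕0⊕1⊕0⊕1⊕0⊕1⊕1⊕0⊕1⊕1⊕1⊕0⊕0⊕1⊕0 = 0
s2 (pos 2,3,6,7,10,11,14,15,18,19,22,23,26,27,30,31): 1⊕0⊕1⊕0⊕1⊕0⊕1⊕1⊕0⊕1⊕0⊕1⊕1⊕0⊕1⊕0 = 1
s4 (pos 4,5,6,7,12,13,14,15,20,21,22,23,28,29,30,31): 0⊕1⊕1⊕0⊕1⊕1⊕1⊕1⊕0⊕1⊕0⊕1⊕0⊕1⊕1⊕0 = 0
s8 (pos 8,9,10,11,12,13,14,15,24,25,26,27,28,29,30,31): 1⊕1⊕1⊕0⊕1⊕1⊕1⊕1⊕1⊕0⊕1⊕0⊕0⊕1⊕1⊕0 = 1
s16 (pos 16,17,18,19,20,21,22,23,24,25,26,27,28,29,30,31): 1⊕0⊕0⊕1⊕0⊕1⊕0⊕1⊕1⊕0⊕1⊕0⊕0⊕1⊕1⊕0 = 0
Syndrome s16…s1 = 01010 → error at position 10.
Flip position 10: 0100110111011111001010110100110 → 0100110110011111001010110100110
Read data bits from positions 3,5,6,7,9,10,11,12,13,14,15,17,18,19,20,21,22,23,24,25,26,27,28,29,30,31: 01101001111001010110100110

01101001111001010110100110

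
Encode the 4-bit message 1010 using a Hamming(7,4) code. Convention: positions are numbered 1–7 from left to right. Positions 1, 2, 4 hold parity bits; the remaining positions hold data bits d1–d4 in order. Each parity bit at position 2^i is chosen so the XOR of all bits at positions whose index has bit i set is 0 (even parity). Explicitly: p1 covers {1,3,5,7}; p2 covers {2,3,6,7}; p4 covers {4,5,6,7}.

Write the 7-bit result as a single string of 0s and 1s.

Place data at non-parity positions: p1 p2 1 p4 0 1 0
p1 (pos 1,3,5,7): XOR of data positions = 1⊕0⊕0 = 1
p2 (pos 2,3,6,7): XOR of data positions = 1⊕1⊕0 = 0
p4 (pos 4,5,6,7): XOR of data positions = 0⊕1⊕0 = 1
Codeword: 1011010

1011010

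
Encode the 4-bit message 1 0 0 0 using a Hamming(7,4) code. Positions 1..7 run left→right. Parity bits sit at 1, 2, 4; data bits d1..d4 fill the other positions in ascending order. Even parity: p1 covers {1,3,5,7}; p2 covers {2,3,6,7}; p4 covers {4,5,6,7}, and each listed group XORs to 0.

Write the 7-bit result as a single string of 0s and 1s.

Place data at non-parity positions: p1 p2 1 p4 0 0 0
p1 (pos 1,3,5,7): XOR of data positions = 1⊕0⊕0 = 1
p2 (pos 2,3,6,7): XOR of data positions = 1⊕0⊕0 = 1
p4 (pos 4,5,6,7): XOR of data positions = 0⊕0⊕0 = 0
Codeword: 1110000

1110000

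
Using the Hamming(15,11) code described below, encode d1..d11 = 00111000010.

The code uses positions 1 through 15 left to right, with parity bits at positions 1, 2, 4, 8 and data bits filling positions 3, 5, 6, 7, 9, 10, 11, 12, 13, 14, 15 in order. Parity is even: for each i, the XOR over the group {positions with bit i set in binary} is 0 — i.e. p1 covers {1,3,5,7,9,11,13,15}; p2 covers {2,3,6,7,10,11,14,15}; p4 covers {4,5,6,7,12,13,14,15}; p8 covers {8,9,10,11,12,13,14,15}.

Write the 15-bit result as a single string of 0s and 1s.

Place data at non-parity positions: p1 p2 0 p4 0 1 1 p8 1 0 0 0 0 1 0
p1 (pos 1,3,5,7,9,11,13,15): XOR of data positions = 0⊕0⊕1⊕1⊕0⊕0⊕0 = 0
p2 (pos 2,3,6,7,10,11,14,15): XOR of data positions = 0⊕1⊕1⊕0⊕0⊕1⊕0 = 1
p4 (pos 4,5,6,7,12,13,14,15): XOR of data positions = 0⊕1⊕1⊕0⊕0⊕1⊕0 = 1
p8 (pos 8,9,10,11,12,13,14,15): XOR of data positions = 1⊕0⊕0⊕0⊕0⊕1⊕0 = 0
Codeword: 010101101000010

010101101000010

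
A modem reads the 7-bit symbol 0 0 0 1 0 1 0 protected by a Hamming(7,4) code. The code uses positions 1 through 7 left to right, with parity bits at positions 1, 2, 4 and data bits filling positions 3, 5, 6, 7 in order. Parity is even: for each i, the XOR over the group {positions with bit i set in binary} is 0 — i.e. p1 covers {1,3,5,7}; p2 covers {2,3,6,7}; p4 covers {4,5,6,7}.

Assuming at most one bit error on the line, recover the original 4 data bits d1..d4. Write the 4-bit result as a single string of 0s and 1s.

s1 (pos 1,3,5,7): 0⊕0⊕0⊕0 = 0
s2 (pos 2,3,6,7): 0⊕0⊕1⊕0 = 1
s4 (pos 4,5,6,7): 1⊕0⊕1⊕0 = 0
Syndrome s4…s1 = 010 → error at position 2.
Flip position 2: 0001010 → 0101010
Read data bits from positions 3,5,6,7: 0010

0010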